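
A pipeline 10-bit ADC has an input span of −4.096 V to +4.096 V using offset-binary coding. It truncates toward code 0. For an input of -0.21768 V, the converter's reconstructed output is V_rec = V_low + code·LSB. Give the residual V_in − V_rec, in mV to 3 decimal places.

Step size: 8.192 V ÷ 2^10 = 8.000 mV.
Scaled input = 484.7900 LSBs, so code = 484.
V_rec = (−4.096) + 484·0.008 = -0.224 V.
Difference: 0.00632 V → 6.320 mV.

6.320 mV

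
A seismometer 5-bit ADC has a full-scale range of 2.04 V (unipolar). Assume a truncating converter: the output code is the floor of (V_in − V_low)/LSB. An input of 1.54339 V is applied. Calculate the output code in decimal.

code 24

Full-scale span = 2.04 V; LSB = 2.04/2^5 = 63.750 mV.
(1.54339 − 0) / 0.06375 = 24.210 LSBs.
⌊·⌋(24.210) = 24.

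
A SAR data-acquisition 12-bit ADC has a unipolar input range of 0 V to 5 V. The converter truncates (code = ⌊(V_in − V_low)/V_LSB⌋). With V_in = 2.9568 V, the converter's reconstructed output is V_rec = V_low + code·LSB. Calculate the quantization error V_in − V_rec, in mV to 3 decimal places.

0.257 mV

LSB = 5/2^12 = 1.221 mV.
(2.9568 − 0)/0.0012207 = 2422.2106; ⌊·⌋ gives code 2422.
Code 2422 maps back to 0 + 2422×0.0012207 V = 2.956543 V.
V_in − V_rec = 0.000257031 V = 0.257 mV.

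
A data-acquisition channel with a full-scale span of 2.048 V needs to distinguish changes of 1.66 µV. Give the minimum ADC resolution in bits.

21 bits

Number of steps required ≥ 2.048 V / 1.66 µV = 1233734.94.
Need 2^N ≥ 1233734.94; 2^20 = 1048576, 2^21 = 2097152.
Minimum N = 21.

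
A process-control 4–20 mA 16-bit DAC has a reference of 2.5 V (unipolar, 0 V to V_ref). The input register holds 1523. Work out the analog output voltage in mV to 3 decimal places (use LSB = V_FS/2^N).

LSB = 2.5 V / 2^16 = 38.15 µV.
V_out = 0 + 1523 × 3.8147e-05 V = 0.0580978 V.
= 58.098 mV.

58.098 mV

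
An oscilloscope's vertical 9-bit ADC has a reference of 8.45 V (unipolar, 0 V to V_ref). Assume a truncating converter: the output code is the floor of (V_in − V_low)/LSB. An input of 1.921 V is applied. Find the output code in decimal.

Full-scale span = 8.45 V; LSB = 8.45/2^9 = 16.504 mV.
(1.921 − 0) / 0.0165039 = 116.397 LSBs.
⌊·⌋(116.397) = 116.

code 116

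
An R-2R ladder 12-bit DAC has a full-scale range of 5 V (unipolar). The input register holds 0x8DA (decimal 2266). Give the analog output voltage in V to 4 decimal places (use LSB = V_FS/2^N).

2.7661 V

LSB = 5 V / 2^12 = 1.221 mV.
Code 0x8DA = 2266 decimal.
V_out = 0 + 2266 × 0.0012207 V = 2.76611 V.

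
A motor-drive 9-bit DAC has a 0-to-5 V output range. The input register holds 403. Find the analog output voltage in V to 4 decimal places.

3.9355 V

LSB = 5 V / 2^9 = 9.766 mV.
V_out = 0 + 403 × 0.00976562 V = 3.93555 V.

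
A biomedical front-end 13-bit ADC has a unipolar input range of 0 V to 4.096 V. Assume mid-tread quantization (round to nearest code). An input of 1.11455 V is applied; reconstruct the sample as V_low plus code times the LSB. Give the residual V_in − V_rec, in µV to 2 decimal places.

50.00 µV

Step size: 4.096 V ÷ 2^13 = 0.500 mV.
(V_in − V_low)/LSB = (1.11455 − 0)/0.0005 = 2229.1000 → code 2229 (round).
V_rec = 0 + 2229·0.0005 = 1.1145 V.
Difference: 5e-05 V → 50.00 µV.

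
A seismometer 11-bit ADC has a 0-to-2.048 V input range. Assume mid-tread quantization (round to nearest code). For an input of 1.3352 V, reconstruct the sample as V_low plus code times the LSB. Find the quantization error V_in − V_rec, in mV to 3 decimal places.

LSB = 2.048/2^11 = 1.000 mV.
(V_in − V_low)/LSB = (1.3352 − 0)/0.001 = 1335.2000 → code 1335 (round).
Code 1335 maps back to 0 + 1335×0.001 V = 1.335 V.
V_in − V_rec = 0.0002 V = 0.200 mV.

0.200 mV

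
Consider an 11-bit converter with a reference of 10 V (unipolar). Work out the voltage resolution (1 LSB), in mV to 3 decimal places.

Full-scale span = 10 V.
LSB = 10 / 2^11 = 10 / 2048 = 0.00488281 V = 4.883 mV.

4.883 mV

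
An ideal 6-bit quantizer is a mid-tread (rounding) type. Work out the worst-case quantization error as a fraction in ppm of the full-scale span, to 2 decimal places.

Rounding → worst-case error = ½ LSB = V_FS/2^7, so 1e+06/128 = 7812.5 ppm of full scale.

7812.50 ppm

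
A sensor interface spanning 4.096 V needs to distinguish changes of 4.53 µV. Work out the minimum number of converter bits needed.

20 bits

Number of steps required ≥ 4.096 V / 4.53 µV = 904194.26.
Need 2^N ≥ 904194.26; 2^19 = 524288, 2^20 = 1048576.
Minimum N = 20.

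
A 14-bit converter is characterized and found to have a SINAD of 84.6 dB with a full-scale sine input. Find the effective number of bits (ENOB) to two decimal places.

ENOB = (SINAD − 1.76) / 6.02 = (84.6 − 1.76)/6.02 = 13.761.

13.76 bits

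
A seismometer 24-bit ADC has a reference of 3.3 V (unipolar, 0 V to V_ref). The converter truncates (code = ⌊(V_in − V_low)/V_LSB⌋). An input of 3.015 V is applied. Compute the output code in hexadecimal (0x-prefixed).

code 0xE9E412 (decimal 15328274)

LSB = 3.3 V / 16777216 = 0.20 µV.
(V_in − V_low)/LSB = (3.015 − 0) / 1.96695e-07 = 15328274.618.
Floor → code 15328274.
In hexadecimal (0x-prefixed): 0xE9E412.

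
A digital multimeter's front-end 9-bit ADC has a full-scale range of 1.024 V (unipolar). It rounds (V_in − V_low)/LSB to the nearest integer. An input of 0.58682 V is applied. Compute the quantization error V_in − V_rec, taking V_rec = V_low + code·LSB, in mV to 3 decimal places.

LSB = 1.024/2^9 = 2.000 mV.
Scaled input = 293.4100 LSBs, so code = 293.
Code 293 maps back to 0 + 293×0.002 V = 0.586 V.
Error = 0.58682 − 0.586 = 0.00082 V = 0.820 mV.

0.820 mV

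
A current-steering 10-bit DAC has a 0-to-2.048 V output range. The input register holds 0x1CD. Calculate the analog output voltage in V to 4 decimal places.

LSB = 2.048 V / 2^10 = 2.000 mV.
Code 0x1CD = 461 decimal.
V_out = 0 + 461 × 0.002 V = 0.922 V.

0.9220 V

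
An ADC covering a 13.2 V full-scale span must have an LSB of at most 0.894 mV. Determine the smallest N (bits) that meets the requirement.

14 bits

Number of steps required ≥ 13.2 V / 0.894 mV = 14765.10.
Need 2^N ≥ 14765.10; 2^13 = 8192, 2^14 = 16384.
Minimum N = 14.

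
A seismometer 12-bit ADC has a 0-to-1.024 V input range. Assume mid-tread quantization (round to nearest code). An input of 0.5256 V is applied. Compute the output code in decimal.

Full-scale span = 1.024 V; LSB = 1.024/2^12 = 250.00 µV.
(V_in − V_low)/LSB = (0.5256 − 0) / 0.00025 = 2102.400.
So the output code is 2102.

code 2102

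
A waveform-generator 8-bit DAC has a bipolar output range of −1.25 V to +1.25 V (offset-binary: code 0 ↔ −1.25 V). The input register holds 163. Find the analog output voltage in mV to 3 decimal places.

341.797 mV

LSB = 2.5 V / 2^8 = 9.766 mV.
V_out = (−1.25) + 163 × 0.00976562 V = 0.341797 V.
= 341.797 mV.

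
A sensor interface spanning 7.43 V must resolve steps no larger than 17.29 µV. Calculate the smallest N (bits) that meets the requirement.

Number of steps required ≥ 7.43 V / 17.29 µV = 429728.17.
Need 2^N ≥ 429728.17; 2^18 = 262144, 2^19 = 524288.
Minimum N = 19.

19 bits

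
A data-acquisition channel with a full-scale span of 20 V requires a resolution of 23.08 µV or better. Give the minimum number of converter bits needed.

Number of steps required ≥ 20 V / 23.08 µV = 866551.13.
Need 2^N ≥ 866551.13; 2^19 = 524288, 2^20 = 1048576.
Minimum N = 20.

20 bits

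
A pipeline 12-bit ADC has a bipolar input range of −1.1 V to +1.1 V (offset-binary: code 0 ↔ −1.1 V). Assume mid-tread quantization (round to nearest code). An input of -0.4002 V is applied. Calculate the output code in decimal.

With 4096 levels over 2.2 V, one step is 0.537 mV.
(V_in − V_low)/LSB = (-0.4002 − (−1.1)) / 0.000537109 = 1302.900.
So the output code is 1303.

code 1303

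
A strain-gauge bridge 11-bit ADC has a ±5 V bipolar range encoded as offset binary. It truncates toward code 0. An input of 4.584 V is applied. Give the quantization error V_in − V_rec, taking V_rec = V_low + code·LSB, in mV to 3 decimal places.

3.922 mV

One LSB is 10 V / 2048 = 4.883 mV.
Scaled input = 1962.8032 LSBs, so code = 1962.
Reconstructed: 4.5800781 V.
Error = 4.584 − 4.5800781 = 0.00392188 V = 3.922 mV.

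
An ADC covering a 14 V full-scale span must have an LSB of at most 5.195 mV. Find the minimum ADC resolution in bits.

12 bits

Number of steps required ≥ 14 V / 5.195 mV = 2694.90.
Need 2^N ≥ 2694.90; 2^11 = 2048, 2^12 = 4096.
Minimum N = 12.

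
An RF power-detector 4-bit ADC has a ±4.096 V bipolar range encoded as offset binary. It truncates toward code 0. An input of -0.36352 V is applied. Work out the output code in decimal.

LSB = 8.192 V / 16 = 0.5120 V.
(-0.36352 − (−4.096)) / 0.512 = 7.290 LSBs.
So the output code is 7.

code 7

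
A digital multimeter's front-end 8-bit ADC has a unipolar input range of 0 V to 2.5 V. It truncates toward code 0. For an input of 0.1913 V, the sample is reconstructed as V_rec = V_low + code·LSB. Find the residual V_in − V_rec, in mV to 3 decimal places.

5.753 mV

LSB = 2.5/2^8 = 9.766 mV.
Scaled input = 19.5891 LSBs, so code = 19.
V_rec = 0 + 19·0.00976562 = 0.18554688 V.
Error = 0.1913 − 0.18554688 = 0.00575313 V = 5.753 mV.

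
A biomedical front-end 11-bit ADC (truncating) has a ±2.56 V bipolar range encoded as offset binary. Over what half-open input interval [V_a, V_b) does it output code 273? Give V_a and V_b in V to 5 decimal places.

[-1.87750 V, -1.87500 V)

LSB = 5.12/2^11 = 2.500 mV.
V_a = V_low + 273·LSB = -1.8775 V; V_b = V_low + 274·LSB = -1.875 V.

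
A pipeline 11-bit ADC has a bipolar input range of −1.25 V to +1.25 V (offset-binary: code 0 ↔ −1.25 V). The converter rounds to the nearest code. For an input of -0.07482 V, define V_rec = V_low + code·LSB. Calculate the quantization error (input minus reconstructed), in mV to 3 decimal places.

-0.357 mV

One LSB is 2.5 V / 2048 = 1.221 mV.
Scaled input = 962.7075 LSBs, so code = 963.
Code 963 maps back to (−1.25) + 963×0.0012207 V = -0.074462891 V.
Difference: -0.000357109 V → -0.357 mV.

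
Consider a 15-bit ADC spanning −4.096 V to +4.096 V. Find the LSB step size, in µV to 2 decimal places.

Full-scale span = 8.192 V.
LSB = 8.192 / 2^15 = 8.192 / 32768 = 0.00025 V = 250.00 µV.

250.00 µV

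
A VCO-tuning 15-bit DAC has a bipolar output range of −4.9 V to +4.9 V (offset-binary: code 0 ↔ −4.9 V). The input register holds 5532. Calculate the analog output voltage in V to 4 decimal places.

-3.2455 V

LSB = 9.8 V / 2^15 = 299.07 µV.
V_out = (−4.9) + 5532 × 0.000299072 V = -3.24553 V.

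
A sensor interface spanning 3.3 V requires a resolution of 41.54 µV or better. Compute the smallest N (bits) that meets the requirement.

Number of steps required ≥ 3.3 V / 41.54 µV = 79441.50.
Need 2^N ≥ 79441.50; 2^16 = 65536, 2^17 = 131072.
Minimum N = 17.

17 bits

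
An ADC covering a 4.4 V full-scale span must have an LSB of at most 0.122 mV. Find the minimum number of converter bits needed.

Number of steps required ≥ 4.4 V / 0.122 mV = 36065.57.
Need 2^N ≥ 36065.57; 2^15 = 32768, 2^16 = 65536.
Minimum N = 16.

16 bits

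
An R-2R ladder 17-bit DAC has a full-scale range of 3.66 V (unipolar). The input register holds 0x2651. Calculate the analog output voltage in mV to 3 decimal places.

LSB = 3.66 V / 2^17 = 27.92 µV.
Code 0x2651 = 9809 decimal.
V_out = 0 + 9809 × 2.79236e-05 V = 0.273902 V.
= 273.902 mV.

273.902 mV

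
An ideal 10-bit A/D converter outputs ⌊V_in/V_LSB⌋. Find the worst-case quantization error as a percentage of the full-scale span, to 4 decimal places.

0.0977 %

Truncating → worst-case error = 1 LSB = V_FS/2^10, so 100/1024 = 0.0976562 % of full scale.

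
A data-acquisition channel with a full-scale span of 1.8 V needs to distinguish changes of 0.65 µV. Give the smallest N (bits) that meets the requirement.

22 bits

Number of steps required ≥ 1.8 V / 0.65 µV = 2769230.77.
Need 2^N ≥ 2769230.77; 2^21 = 2097152, 2^22 = 4194304.
Minimum N = 22.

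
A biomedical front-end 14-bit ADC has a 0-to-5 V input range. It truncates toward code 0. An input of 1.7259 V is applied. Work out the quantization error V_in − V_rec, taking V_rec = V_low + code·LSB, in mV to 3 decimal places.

0.131 mV

LSB = 5/2^14 = 305.18 µV.
(V_in − V_low)/LSB = (1.7259 − 0)/0.000305176 = 5655.4291 → code 5655 (floor).
Code 5655 maps back to 0 + 5655×0.000305176 V = 1.725769 V.
V_in − V_rec = 0.000130957 V = 0.131 mV.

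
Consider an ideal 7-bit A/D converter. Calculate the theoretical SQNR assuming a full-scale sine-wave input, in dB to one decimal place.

SNR ≈ 6.02·N + 1.76 dB = 6.02·7 + 1.76 = 43.90 dB.

43.9 dB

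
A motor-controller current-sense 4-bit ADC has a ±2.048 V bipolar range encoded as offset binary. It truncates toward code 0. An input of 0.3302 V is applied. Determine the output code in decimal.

LSB = 4.096 V / 16 = 256.000 mV.
Input sits at 9.290 steps above V_low.
Floor → code 9.

code 9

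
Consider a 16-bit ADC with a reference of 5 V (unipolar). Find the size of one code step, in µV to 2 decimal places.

76.29 µV

Full-scale span = 5 V.
LSB = 5 / 2^16 = 5 / 65536 = 7.62939e-05 V = 76.29 µV.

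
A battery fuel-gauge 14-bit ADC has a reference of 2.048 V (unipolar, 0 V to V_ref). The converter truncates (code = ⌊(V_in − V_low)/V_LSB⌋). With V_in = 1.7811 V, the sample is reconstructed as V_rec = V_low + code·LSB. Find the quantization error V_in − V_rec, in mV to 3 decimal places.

0.100 mV

One LSB is 2.048 V / 16384 = 125.00 µV.
Scaled input = 14248.8000 LSBs, so code = 14248.
V_rec = 0 + 14248·0.000125 = 1.781 V.
V_in − V_rec = 0.0001 V = 0.100 mV.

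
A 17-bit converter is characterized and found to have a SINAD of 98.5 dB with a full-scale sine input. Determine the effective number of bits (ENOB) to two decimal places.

16.07 bits

ENOB = (SINAD − 1.76) / 6.02 = (98.5 − 1.76)/6.02 = 16.070.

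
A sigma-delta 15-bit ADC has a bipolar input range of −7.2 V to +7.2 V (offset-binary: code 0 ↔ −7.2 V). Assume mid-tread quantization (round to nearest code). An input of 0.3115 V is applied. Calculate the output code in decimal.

With 32768 levels over 14.4 V, one step is 439.45 µV.
Input sits at 17092.836 steps above V_low.
So the output code is 17093.

code 17093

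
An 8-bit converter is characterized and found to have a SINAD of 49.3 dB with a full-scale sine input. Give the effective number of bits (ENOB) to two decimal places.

ENOB = (SINAD − 1.76) / 6.02 = (49.3 − 1.76)/6.02 = 7.897.

7.90 bits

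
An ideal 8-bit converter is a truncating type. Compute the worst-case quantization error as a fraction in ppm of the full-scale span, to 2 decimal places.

Truncating → worst-case error = 1 LSB = V_FS/2^8, so 1e+06/256 = 3906.25 ppm of full scale.

3906.25 ppm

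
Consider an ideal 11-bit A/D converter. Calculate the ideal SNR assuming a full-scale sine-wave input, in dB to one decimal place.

68.0 dB

SNR ≈ 6.02·N + 1.76 dB = 6.02·11 + 1.76 = 67.98 dB.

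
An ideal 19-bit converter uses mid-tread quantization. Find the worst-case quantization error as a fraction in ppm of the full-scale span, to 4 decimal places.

0.9537 ppm

Rounding → worst-case error = ½ LSB = V_FS/2^20, so 1e+06/1048576 = 0.953674 ppm of full scale.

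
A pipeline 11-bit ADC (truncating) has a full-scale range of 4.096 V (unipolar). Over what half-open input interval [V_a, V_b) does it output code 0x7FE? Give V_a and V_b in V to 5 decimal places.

[4.09200 V, 4.09400 V)

LSB = 4.096/2^11 = 2.000 mV.
Code 0x7FE = 2046 decimal.
V_a = V_low + 2046·LSB = 4.092 V; V_b = V_low + 2047·LSB = 4.094 V.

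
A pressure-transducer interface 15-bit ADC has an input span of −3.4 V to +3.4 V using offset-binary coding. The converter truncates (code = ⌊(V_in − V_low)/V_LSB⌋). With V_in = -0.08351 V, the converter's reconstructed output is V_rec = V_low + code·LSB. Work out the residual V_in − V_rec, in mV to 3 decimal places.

LSB = 6.8/2^15 = 207.52 µV.
(-0.08351 − (−3.4))/0.00020752 = 15981.5800; ⌊·⌋ gives code 15981.
Code 15981 maps back to (−3.4) + 15981×0.00020752 V = -0.083630371 V.
Error = -0.08351 − (−0.083630371) = 0.000120371 V = 0.120 mV.

0.120 mV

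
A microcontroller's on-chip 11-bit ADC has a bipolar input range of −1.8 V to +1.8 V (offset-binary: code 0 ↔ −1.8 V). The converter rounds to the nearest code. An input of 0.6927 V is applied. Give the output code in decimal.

code 1418

Full-scale span = 3.6 V; LSB = 3.6/2^11 = 1.758 mV.
(V_in − V_low)/LSB = (0.6927 − (−1.8)) / 0.00175781 = 1418.069.
So the output code is 1418.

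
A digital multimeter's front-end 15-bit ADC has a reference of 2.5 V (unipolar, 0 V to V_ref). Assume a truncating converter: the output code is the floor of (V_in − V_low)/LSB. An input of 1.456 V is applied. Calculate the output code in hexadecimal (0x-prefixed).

code 0x4A8C (decimal 19084)

Full-scale span = 2.5 V; LSB = 2.5/2^15 = 76.29 µV.
(V_in − V_low)/LSB = (1.456 − 0) / 7.62939e-05 = 19084.083.
⌊·⌋(19084.083) = 19084.
In hexadecimal (0x-prefixed): 0x4A8C.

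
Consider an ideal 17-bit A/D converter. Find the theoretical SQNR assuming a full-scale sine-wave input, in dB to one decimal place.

SNR ≈ 6.02·N + 1.76 dB = 6.02·17 + 1.76 = 104.10 dB.

104.1 dB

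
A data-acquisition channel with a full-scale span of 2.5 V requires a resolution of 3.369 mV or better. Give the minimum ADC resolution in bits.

10 bits

Number of steps required ≥ 2.5 V / 3.369 mV = 742.06.
Need 2^N ≥ 742.06; 2^9 = 512, 2^10 = 1024.
Minimum N = 10.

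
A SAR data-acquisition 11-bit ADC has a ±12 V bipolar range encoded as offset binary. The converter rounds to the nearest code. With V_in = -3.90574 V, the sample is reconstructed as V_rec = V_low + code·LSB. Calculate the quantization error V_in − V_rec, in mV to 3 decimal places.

Step size: 24 V ÷ 2^11 = 11.719 mV.
Scaled input = 690.7102 LSBs, so code = 691.
Reconstructed: -3.9023438 V.
Error = -3.90574 − (−3.9023438) = -0.00339625 V = -3.396 mV.

-3.396 mV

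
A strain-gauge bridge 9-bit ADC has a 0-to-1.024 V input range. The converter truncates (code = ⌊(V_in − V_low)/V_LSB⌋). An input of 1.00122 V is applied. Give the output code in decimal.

LSB = 1.024 V / 512 = 2.000 mV.
Input sits at 500.610 steps above V_low.
⌊·⌋(500.610) = 500.

code 500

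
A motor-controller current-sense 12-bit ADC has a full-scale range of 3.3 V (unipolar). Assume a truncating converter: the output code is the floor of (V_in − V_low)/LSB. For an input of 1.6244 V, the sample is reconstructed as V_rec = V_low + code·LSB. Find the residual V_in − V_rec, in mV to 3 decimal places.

0.181 mV

LSB = 3.3/2^12 = 0.806 mV.
Scaled input = 2016.2250 LSBs, so code = 2016.
V_rec = 0 + 2016·0.000805664 = 1.6242188 V.
Difference: 0.00018125 V → 0.181 mV.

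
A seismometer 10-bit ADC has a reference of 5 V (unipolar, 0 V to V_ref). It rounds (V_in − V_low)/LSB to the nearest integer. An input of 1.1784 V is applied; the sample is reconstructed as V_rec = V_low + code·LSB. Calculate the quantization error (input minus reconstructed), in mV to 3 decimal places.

One LSB is 5 V / 1024 = 4.883 mV.
Scaled input = 241.3363 LSBs, so code = 241.
Reconstructed: 1.1767578 V.
Error = 1.1784 − 1.1767578 = 0.00164219 V = 1.642 mV.

1.642 mV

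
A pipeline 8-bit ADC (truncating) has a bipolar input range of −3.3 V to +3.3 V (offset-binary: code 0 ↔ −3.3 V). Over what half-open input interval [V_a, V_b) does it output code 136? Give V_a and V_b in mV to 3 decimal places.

[206.250 mV, 232.031 mV)

LSB = 6.6/2^8 = 25.781 mV.
V_a = V_low + 136·LSB = 0.20625 V; V_b = V_low + 137·LSB = 0.232031 V.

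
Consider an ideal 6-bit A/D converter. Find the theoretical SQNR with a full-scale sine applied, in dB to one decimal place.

37.9 dB

SNR ≈ 6.02·N + 1.76 dB = 6.02·6 + 1.76 = 37.88 dB.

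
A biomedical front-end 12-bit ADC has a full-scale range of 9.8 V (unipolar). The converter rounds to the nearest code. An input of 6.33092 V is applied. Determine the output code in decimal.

LSB = 9.8 V / 4096 = 2.393 mV.
(V_in − V_low)/LSB = (6.33092 − 0) / 0.00239258 = 2646.066.
round(2646.066) = 2646.

code 2646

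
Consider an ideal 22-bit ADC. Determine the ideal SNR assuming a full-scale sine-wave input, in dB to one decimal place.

134.2 dB

SNR ≈ 6.02·N + 1.76 dB = 6.02·22 + 1.76 = 134.20 dB.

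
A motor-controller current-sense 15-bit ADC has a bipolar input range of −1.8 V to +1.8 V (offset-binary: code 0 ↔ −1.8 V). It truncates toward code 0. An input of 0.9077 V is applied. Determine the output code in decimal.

code 24646

Full-scale span = 3.6 V; LSB = 3.6/2^15 = 109.86 µV.
(0.9077 − (−1.8)) / 0.000109863 = 24646.087 LSBs.
So the output code is 24646.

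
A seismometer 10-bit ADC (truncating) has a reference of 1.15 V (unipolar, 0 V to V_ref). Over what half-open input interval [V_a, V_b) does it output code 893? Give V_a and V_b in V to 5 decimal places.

LSB = 1.15/2^10 = 1.123 mV.
V_a = V_low + 893·LSB = 1.00288 V; V_b = V_low + 894·LSB = 1.004 V.

[1.00288 V, 1.00400 V)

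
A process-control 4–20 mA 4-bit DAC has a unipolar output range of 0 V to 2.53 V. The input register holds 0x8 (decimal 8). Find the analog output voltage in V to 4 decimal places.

1.2650 V

LSB = 2.53 V / 2^4 = 158.125 mV.
Code 0x8 = 8 decimal.
V_out = 0 + 8 × 0.158125 V = 1.265 V.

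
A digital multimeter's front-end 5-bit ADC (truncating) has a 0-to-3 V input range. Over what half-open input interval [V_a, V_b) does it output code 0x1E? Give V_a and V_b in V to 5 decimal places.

[2.81250 V, 2.90625 V)

LSB = 3/2^5 = 93.750 mV.
Code 0x1E = 30 decimal.
V_a = V_low + 30·LSB = 2.8125 V; V_b = V_low + 31·LSB = 2.90625 V.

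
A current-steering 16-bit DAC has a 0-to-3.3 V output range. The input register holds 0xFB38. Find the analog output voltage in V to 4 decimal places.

LSB = 3.3 V / 2^16 = 50.35 µV.
Code 0xFB38 = 64312 decimal.
V_out = 0 + 64312 × 5.0354e-05 V = 3.23837 V.

3.2384 V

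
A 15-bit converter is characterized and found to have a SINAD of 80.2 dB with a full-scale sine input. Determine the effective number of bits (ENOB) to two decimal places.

ENOB = (SINAD − 1.76) / 6.02 = (80.2 − 1.76)/6.02 = 13.030.

13.03 bits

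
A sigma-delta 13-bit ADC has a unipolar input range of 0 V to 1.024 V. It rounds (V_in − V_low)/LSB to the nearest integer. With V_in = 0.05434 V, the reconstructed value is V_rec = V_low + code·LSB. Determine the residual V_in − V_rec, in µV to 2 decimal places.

-35.00 µV

One LSB is 1.024 V / 8192 = 125.00 µV.
(V_in − V_low)/LSB = (0.05434 − 0)/0.000125 = 434.7200 → code 435 (round).
Code 435 maps back to 0 + 435×0.000125 V = 0.054375 V.
V_in − V_rec = -3.5e-05 V = -35.00 µV.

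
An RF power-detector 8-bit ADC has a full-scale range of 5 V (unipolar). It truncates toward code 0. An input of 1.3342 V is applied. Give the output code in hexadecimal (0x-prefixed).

With 256 levels over 5 V, one step is 19.531 mV.
(1.3342 − 0) / 0.0195312 = 68.311 LSBs.
⌊·⌋(68.311) = 68.
In hexadecimal (0x-prefixed): 0x44.

code 0x44 (decimal 68)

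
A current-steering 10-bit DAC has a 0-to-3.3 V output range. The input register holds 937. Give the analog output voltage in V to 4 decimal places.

3.0196 V

LSB = 3.3 V / 2^10 = 3.223 mV.
V_out = 0 + 937 × 0.00322266 V = 3.01963 V.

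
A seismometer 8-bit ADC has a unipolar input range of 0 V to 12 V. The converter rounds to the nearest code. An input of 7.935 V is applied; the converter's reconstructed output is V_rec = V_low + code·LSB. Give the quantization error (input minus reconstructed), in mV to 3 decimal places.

One LSB is 12 V / 256 = 46.875 mV.
Scaled input = 169.2800 LSBs, so code = 169.
Code 169 maps back to 0 + 169×0.046875 V = 7.921875 V.
Difference: 0.013125 V → 13.125 mV.

13.125 mV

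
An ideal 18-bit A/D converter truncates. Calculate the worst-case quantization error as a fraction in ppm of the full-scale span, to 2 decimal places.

Truncating → worst-case error = 1 LSB = V_FS/2^18, so 1e+06/262144 = 3.8147 ppm of full scale.

3.81 ppm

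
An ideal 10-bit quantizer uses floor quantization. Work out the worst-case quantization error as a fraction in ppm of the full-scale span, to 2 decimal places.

976.56 ppm

Truncating → worst-case error = 1 LSB = V_FS/2^10, so 1e+06/1024 = 976.562 ppm of full scale.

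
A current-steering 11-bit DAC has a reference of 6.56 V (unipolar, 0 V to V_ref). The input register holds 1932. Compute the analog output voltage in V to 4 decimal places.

LSB = 6.56 V / 2^11 = 3.203 mV.
V_out = 0 + 1932 × 0.00320312 V = 6.18844 V.

6.1884 V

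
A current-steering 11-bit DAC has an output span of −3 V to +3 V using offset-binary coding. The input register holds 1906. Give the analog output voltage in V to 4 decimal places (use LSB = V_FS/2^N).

LSB = 6 V / 2^11 = 2.930 mV.
V_out = (−3) + 1906 × 0.00292969 V = 2.58398 V.

2.5840 V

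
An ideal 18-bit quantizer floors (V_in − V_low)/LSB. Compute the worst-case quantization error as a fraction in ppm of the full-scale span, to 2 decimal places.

Truncating → worst-case error = 1 LSB = V_FS/2^18, so 1e+06/262144 = 3.8147 ppm of full scale.

3.81 ppm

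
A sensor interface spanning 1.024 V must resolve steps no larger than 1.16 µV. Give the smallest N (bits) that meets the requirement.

20 bits

Number of steps required ≥ 1.024 V / 1.16 µV = 882758.62.
Need 2^N ≥ 882758.62; 2^19 = 524288, 2^20 = 1048576.
Minimum N = 20.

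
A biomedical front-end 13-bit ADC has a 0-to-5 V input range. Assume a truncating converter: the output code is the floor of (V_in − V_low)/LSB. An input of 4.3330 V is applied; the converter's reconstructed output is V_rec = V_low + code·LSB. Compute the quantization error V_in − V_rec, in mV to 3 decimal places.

0.114 mV

Step size: 5 V ÷ 2^13 = 0.610 mV.
(V_in − V_low)/LSB = (4.3330 − 0)/0.000610352 = 7099.1872 → code 7099 (floor).
V_rec = 0 + 7099·0.000610352 = 4.3328857 V.
Error = 4.3330 − 4.3328857 = 0.000114258 V = 0.114 mV.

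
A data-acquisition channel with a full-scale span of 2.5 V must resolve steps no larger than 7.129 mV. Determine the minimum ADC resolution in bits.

9 bits

Number of steps required ≥ 2.5 V / 7.129 mV = 350.68.
Need 2^N ≥ 350.68; 2^8 = 256, 2^9 = 512.
Minimum N = 9.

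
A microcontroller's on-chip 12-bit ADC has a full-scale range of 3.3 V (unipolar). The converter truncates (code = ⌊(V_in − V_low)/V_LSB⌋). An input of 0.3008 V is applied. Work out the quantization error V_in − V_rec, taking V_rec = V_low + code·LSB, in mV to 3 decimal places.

0.287 mV

LSB = 3.3/2^12 = 0.806 mV.
Scaled input = 373.3566 LSBs, so code = 373.
Code 373 maps back to 0 + 373×0.000805664 V = 0.3005127 V.
V_in − V_rec = 0.000287305 V = 0.287 mV.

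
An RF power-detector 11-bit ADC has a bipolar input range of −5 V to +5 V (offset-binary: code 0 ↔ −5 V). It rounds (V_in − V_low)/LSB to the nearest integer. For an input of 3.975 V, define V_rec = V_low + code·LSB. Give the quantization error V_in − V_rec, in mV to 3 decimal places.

0.391 mV

LSB = 10/2^11 = 4.883 mV.
Scaled input = 1838.0800 LSBs, so code = 1838.
Reconstructed: 3.9746094 V.
V_in − V_rec = 0.000390625 V = 0.391 mV.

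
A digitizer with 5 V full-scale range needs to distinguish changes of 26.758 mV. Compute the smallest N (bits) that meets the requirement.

8 bits

Number of steps required ≥ 5 V / 26.758 mV = 186.86.
Need 2^N ≥ 186.86; 2^7 = 128, 2^8 = 256.
Minimum N = 8.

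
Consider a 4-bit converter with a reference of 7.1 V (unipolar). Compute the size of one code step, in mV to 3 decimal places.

443.750 mV

Full-scale span = 7.1 V.
LSB = 7.1 / 2^4 = 7.1 / 16 = 0.44375 V = 443.750 mV.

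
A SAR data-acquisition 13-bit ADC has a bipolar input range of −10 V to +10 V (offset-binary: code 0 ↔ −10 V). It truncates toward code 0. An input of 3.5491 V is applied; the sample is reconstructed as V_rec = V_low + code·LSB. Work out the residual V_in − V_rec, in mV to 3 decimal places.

1.737 mV

Step size: 20 V ÷ 2^13 = 2.441 mV.
Scaled input = 5549.7114 LSBs, so code = 5549.
Reconstructed: 3.5473633 V.
Difference: 0.00173672 V → 1.737 mV.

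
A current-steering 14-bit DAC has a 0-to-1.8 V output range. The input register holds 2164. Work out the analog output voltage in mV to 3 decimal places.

237.744 mV

LSB = 1.8 V / 2^14 = 109.86 µV.
V_out = 0 + 2164 × 0.000109863 V = 0.237744 V.
= 237.744 mV.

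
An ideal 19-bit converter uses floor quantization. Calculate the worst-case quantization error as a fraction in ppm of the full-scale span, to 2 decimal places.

1.91 ppm

Truncating → worst-case error = 1 LSB = V_FS/2^19, so 1e+06/524288 = 1.90735 ppm of full scale.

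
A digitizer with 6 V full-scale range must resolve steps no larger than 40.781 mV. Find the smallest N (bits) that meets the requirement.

8 bits

Number of steps required ≥ 6 V / 40.781 mV = 147.13.
Need 2^N ≥ 147.13; 2^7 = 128, 2^8 = 256.
Minimum N = 8.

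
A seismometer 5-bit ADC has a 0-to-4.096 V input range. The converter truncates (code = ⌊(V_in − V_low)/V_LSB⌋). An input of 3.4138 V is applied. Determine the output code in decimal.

With 32 levels over 4.096 V, one step is 128.000 mV.
Input sits at 26.670 steps above V_low.
⌊·⌋(26.670) = 26.

code 26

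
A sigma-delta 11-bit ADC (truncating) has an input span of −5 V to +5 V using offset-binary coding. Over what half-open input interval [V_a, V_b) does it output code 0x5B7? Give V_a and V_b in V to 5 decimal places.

[2.14355 V, 2.14844 V)

LSB = 10/2^11 = 4.883 mV.
Code 0x5B7 = 1463 decimal.
V_a = V_low + 1463·LSB = 2.14355 V; V_b = V_low + 1464·LSB = 2.14844 V.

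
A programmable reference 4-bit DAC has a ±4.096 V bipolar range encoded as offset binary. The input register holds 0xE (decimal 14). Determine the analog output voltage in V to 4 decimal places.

LSB = 8.192 V / 2^4 = 0.5120 V.
Code 0xE = 14 decimal.
V_out = (−4.096) + 14 × 0.512 V = 3.072 V.

3.0720 V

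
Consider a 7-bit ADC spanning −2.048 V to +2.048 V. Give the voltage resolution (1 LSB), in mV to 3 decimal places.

Full-scale span = 4.096 V.
LSB = 4.096 / 2^7 = 4.096 / 128 = 0.032 V = 32.000 mV.

32.000 mV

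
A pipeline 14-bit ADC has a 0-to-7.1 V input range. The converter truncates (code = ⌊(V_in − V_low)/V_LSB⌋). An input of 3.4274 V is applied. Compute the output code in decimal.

code 7909

Full-scale span = 7.1 V; LSB = 7.1/2^14 = 433.35 µV.
(V_in − V_low)/LSB = (3.4274 − 0) / 0.00043335 = 7909.088.
Floor → code 7909.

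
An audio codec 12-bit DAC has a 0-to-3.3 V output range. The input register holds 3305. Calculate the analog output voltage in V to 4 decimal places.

2.6627 V

LSB = 3.3 V / 2^12 = 0.806 mV.
V_out = 0 + 3305 × 0.000805664 V = 2.66272 V.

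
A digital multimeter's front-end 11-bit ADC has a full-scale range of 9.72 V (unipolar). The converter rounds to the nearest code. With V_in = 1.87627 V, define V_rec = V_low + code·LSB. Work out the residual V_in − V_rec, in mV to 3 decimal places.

1.563 mV

One LSB is 9.72 V / 2048 = 4.746 mV.
(V_in − V_low)/LSB = (1.87627 − 0)/0.00474609 = 395.3293 → code 395 (round).
Code 395 maps back to 0 + 395×0.00474609 V = 1.874707 V.
Error = 1.87627 − 1.874707 = 0.00156297 V = 1.563 mV.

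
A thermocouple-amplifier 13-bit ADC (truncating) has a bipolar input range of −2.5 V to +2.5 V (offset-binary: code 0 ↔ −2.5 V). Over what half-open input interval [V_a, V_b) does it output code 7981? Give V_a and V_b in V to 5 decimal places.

[2.37122 V, 2.37183 V)

LSB = 5/2^13 = 0.610 mV.
V_a = V_low + 7981·LSB = 2.37122 V; V_b = V_low + 7982·LSB = 2.37183 V.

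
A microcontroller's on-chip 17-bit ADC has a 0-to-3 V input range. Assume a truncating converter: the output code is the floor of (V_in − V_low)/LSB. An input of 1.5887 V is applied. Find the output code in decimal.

code 69411

With 131072 levels over 3 V, one step is 22.89 µV.
(1.5887 − 0) / 2.28882e-05 = 69411.362 LSBs.
⌊·⌋(69411.362) = 69411.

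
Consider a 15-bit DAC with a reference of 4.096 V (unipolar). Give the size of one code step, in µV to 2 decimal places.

125.00 µV

Full-scale span = 4.096 V.
LSB = 4.096 / 2^15 = 4.096 / 32768 = 0.000125 V = 125.00 µV.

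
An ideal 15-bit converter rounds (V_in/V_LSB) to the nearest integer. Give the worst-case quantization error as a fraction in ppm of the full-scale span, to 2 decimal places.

Rounding → worst-case error = ½ LSB = V_FS/2^16, so 1e+06/65536 = 15.2588 ppm of full scale.

15.26 ppm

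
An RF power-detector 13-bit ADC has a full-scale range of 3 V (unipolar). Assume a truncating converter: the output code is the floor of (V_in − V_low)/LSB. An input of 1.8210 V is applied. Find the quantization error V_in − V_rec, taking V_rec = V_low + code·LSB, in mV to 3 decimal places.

One LSB is 3 V / 8192 = 366.21 µV.
Scaled input = 4972.5440 LSBs, so code = 4972.
Reconstructed: 1.8208008 V.
Error = 1.8210 − 1.8208008 = 0.000199219 V = 0.199 mV.

0.199 mV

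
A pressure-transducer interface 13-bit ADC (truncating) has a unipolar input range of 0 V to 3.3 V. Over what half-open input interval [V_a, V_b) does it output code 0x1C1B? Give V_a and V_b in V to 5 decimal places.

[2.89838 V, 2.89878 V)

LSB = 3.3/2^13 = 402.83 µV.
Code 0x1C1B = 7195 decimal.
V_a = V_low + 7195·LSB = 2.89838 V; V_b = V_low + 7196·LSB = 2.89878 V.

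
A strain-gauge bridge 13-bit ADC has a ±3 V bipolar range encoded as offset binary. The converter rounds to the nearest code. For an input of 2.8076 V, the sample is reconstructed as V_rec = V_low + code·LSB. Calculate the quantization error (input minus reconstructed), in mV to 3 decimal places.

One LSB is 6 V / 8192 = 0.732 mV.
Scaled input = 7929.3099 LSBs, so code = 7929.
V_rec = (−3) + 7929·0.000732422 = 2.807373 V.
Error = 2.8076 − 2.807373 = 0.000226953 V = 0.227 mV.

0.227 mV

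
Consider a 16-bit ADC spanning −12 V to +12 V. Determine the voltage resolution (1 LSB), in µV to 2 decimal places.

Full-scale span = 24 V.
LSB = 24 / 2^16 = 24 / 65536 = 0.000366211 V = 366.21 µV.

366.21 µV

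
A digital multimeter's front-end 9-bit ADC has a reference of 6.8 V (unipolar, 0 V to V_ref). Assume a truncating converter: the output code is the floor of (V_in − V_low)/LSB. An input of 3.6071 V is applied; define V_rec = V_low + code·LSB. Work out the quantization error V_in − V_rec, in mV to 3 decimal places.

One LSB is 6.8 V / 512 = 13.281 mV.
(V_in − V_low)/LSB = (3.6071 − 0)/0.0132812 = 271.5934 → code 271 (floor).
Code 271 maps back to 0 + 271×0.0132812 V = 3.5992187 V.
Difference: 0.00788125 V → 7.881 mV.

7.881 mV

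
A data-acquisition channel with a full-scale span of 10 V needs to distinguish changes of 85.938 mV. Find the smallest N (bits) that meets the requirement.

7 bits

Number of steps required ≥ 10 V / 85.938 mV = 116.36.
Need 2^N ≥ 116.36; 2^6 = 64, 2^7 = 128.
Minimum N = 7.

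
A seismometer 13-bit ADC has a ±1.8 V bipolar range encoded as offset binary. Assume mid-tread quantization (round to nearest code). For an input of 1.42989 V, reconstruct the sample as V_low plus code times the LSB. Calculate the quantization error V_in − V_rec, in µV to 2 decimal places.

-90.47 µV

One LSB is 3.6 V / 8192 = 439.45 µV.
(V_in − V_low)/LSB = (1.42989 − (−1.8))/0.000439453 = 7349.7941 → code 7350 (round).
Code 7350 maps back to (−1.8) + 7350×0.000439453 V = 1.4299805 V.
Error = 1.42989 − 1.4299805 = -9.04688e-05 V = -90.47 µV.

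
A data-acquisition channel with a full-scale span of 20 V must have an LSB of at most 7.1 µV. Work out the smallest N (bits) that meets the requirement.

Number of steps required ≥ 20 V / 7.1 µV = 2816901.41.
Need 2^N ≥ 2816901.41; 2^21 = 2097152, 2^22 = 4194304.
Minimum N = 22.

22 bits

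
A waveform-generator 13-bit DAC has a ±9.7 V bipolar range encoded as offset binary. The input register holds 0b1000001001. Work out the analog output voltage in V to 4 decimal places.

LSB = 19.4 V / 2^13 = 2.368 mV.
Code 0b1000001001 = 521 decimal.
V_out = (−9.7) + 521 × 0.00236816 V = -8.46619 V.

-8.4662 V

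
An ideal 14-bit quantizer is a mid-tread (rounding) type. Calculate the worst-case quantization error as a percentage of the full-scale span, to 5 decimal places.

Rounding → worst-case error = ½ LSB = V_FS/2^15, so 100/32768 = 0.00305176 % of full scale.

0.00305 %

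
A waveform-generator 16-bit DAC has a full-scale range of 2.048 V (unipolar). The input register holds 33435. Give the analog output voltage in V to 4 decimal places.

1.0448 V

LSB = 2.048 V / 2^16 = 31.25 µV.
V_out = 0 + 33435 × 3.125e-05 V = 1.04484 V.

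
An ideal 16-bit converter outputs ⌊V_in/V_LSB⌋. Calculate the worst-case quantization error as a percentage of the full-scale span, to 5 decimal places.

Truncating → worst-case error = 1 LSB = V_FS/2^16, so 100/65536 = 0.00152588 % of full scale.

0.00153 %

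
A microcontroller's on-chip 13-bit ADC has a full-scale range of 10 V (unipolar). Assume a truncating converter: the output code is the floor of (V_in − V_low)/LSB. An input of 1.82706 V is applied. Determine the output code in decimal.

Full-scale span = 10 V; LSB = 10/2^13 = 1.221 mV.
Input sits at 1496.728 steps above V_low.
Floor → code 1496.

code 1496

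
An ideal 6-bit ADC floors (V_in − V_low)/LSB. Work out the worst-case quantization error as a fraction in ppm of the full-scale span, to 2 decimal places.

15625.00 ppm

Truncating → worst-case error = 1 LSB = V_FS/2^6, so 1e+06/64 = 15625 ppm of full scale.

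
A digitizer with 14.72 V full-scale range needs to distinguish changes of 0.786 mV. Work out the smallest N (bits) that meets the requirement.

15 bits

Number of steps required ≥ 14.72 V / 0.786 mV = 18727.74.
Need 2^N ≥ 18727.74; 2^14 = 16384, 2^15 = 32768.
Minimum N = 15.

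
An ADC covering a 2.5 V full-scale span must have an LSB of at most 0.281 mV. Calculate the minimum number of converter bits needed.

14 bits

Number of steps required ≥ 2.5 V / 0.281 mV = 8896.80.
Need 2^N ≥ 8896.80; 2^13 = 8192, 2^14 = 16384.
Minimum N = 14.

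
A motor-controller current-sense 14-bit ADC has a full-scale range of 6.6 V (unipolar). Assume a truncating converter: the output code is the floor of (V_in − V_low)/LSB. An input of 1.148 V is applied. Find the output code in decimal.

With 16384 levels over 6.6 V, one step is 402.83 µV.
(1.148 − 0) / 0.000402832 = 2849.823 LSBs.
So the output code is 2849.

code 2849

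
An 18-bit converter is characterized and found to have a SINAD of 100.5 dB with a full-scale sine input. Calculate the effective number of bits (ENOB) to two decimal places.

16.40 bits

ENOB = (SINAD − 1.76) / 6.02 = (100.5 − 1.76)/6.02 = 16.402.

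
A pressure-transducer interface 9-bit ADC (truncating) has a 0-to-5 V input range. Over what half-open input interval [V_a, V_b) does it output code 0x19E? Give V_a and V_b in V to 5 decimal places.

[4.04297 V, 4.05273 V)

LSB = 5/2^9 = 9.766 mV.
Code 0x19E = 414 decimal.
V_a = V_low + 414·LSB = 4.04297 V; V_b = V_low + 415·LSB = 4.05273 V.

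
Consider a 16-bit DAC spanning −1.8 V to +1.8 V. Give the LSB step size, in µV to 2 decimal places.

54.93 µV

Full-scale span = 3.6 V.
LSB = 3.6 / 2^16 = 3.6 / 65536 = 5.49316e-05 V = 54.93 µV.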